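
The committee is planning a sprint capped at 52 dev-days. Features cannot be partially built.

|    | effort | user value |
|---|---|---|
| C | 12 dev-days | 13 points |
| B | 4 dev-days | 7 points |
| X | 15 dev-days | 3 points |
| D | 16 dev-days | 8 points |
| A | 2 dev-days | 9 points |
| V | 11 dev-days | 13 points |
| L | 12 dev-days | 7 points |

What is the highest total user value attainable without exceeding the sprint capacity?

50

Allowing fractional choices, the relaxed optimum would be about 54.5, but features are indivisible.
C + B + D + A + V: effort 12 + 4 + 16 + 2 + 11 = 45 ≤ 52, user value 13 + 7 + 8 + 9 + 13 = 50.
C + B + X + A + V: effort 12 + 4 + 15 + 2 + 11 = 44 ≤ 52, user value 13 + 7 + 3 + 9 + 13 = 45.
C + B + A + V + L: effort 12 + 4 + 2 + 11 + 12 = 41 ≤ 52, user value 13 + 7 + 9 + 13 + 7 = 49.
Best is C, B, D, A, and V with total user value 50.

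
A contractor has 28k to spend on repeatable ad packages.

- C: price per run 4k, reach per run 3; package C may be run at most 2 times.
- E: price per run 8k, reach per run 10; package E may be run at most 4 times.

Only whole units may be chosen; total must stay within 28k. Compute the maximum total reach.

33

This is a bounded integer knapsack.
E has the best ratio (10/8); taking only E gives at most 3×10 = 30 (stopped by the price limit).
Mixing does better — 1×C and 3×E: price 28 ≤ 28, reach 1·3 + 3·10 = 33.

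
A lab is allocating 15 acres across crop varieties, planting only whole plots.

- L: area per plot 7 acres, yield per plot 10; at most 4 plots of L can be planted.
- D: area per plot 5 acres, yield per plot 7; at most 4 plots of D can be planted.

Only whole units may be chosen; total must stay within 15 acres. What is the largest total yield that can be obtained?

21

This is a bounded integer knapsack.
Take 3×D: area 15 ≤ 15, yield 3·7 = 21.
No other integer combination yields more.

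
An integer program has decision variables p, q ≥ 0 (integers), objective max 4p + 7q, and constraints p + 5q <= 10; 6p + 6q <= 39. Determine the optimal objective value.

27

(p,q)=(5,1): 1·5+5·1=10≤10, 6·5+6·1=36≤39, objective 27.
(p,q)=(6,0): 1·6+5·0=6≤10, 6·6+6·0=36≤39, objective 24.
No feasible integer point exceeds 27.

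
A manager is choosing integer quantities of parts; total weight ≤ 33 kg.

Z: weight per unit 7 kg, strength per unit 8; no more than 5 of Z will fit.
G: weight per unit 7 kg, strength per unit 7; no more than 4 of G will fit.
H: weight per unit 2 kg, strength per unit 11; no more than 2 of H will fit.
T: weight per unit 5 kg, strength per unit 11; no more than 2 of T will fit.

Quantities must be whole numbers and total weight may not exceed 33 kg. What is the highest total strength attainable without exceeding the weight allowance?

2×Z, 2×H, and 2×T: weight 28 ≤ 33, strength 2·8 + 2·11 + 2·11 = 60.
1×Z, 1×G, 2×H, and 2×T: weight 28 ≤ 33, strength 1·8 + 1·7 + 2·11 + 2·11 = 59.
Best is 60.

60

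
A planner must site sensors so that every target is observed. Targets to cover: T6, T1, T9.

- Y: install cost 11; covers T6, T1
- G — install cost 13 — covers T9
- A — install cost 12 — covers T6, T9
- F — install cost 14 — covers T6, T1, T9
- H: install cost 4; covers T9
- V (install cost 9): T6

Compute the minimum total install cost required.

14

The greedy cost-per-new-target heuristic would pick H and Y for 15, but a cheaper cover exists.
F alone covers T6, T1, T9 — every target.
Total install cost: 14.
No cover costs less than 14.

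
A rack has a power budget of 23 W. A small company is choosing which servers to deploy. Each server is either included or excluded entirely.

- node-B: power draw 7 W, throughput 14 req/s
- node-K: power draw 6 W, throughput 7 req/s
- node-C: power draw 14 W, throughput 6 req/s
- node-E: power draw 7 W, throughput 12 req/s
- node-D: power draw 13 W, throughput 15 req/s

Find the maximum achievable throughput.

33

This is a 0-1 knapsack instance.
Allowing fractional choices, the relaxed optimum would be about 36.5, but servers are indivisible.
node-B + node-K + node-E: power draw 7 + 6 + 7 = 20 ≤ 23, throughput 14 + 7 + 12 = 33.
node-B + node-D: power draw 7 + 13 = 20 ≤ 23, throughput 14 + 15 = 29.
Best is node-B, node-K, and node-E with total throughput 33.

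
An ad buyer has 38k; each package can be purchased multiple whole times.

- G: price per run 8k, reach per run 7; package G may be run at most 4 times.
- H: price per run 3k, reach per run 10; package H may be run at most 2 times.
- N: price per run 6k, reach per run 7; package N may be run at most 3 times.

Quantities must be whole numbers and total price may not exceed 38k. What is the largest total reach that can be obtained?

48

2×G, 2×H, and 2×N: price 34 ≤ 38, reach 2·7 + 2·10 + 2·7 = 48.
1×G, 2×H, and 3×N: price 32 ≤ 38, reach 1·7 + 2·10 + 3·7 = 48.
Best is 48.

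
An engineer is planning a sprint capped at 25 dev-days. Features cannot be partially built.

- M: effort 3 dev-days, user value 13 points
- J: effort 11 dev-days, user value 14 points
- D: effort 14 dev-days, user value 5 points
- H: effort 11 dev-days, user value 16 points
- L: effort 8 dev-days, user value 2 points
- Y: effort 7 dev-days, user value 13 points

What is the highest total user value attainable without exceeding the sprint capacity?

43

M + H + Y: effort 3 + 11 + 7 = 21 ≤ 25, user value 13 + 16 + 13 = 42.
M + J + H: effort 3 + 11 + 11 = 25 ≤ 25, user value 13 + 14 + 16 = 43.
M + J + Y: effort 3 + 11 + 7 = 21 ≤ 25, user value 13 + 14 + 13 = 40.
Best is M, J, and H with total user value 43.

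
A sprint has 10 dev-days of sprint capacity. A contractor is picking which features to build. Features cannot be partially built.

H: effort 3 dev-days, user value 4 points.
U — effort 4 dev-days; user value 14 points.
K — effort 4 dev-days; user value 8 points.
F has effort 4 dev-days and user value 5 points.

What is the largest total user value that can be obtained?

22

This is a 0-1 knapsack instance.
Take U and K: effort 4 + 4 = 8 ≤ 10, user value 14 + 8 = 22.
No other feasible combination does better.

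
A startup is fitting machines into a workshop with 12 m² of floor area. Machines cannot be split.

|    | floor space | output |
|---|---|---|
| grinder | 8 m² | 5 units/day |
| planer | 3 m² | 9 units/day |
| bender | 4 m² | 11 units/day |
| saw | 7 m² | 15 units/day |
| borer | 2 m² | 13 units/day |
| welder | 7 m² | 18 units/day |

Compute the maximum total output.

40

Take planer, borer, and welder: floor space 3 + 2 + 7 = 12 ≤ 12, output 9 + 13 + 18 = 40.
No other feasible combination does better.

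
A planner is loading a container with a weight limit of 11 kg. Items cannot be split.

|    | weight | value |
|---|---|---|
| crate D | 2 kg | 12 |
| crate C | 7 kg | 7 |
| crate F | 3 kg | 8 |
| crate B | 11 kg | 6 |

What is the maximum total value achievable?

20

This is an integer program with binary decision variables.
crate D + crate C: weight 2 + 7 = 9 ≤ 11, value 12 + 7 = 19.
crate D + crate F: weight 2 + 3 = 5 ≤ 11, value 12 + 8 = 20.
Best is crate D and crate F with total value 20.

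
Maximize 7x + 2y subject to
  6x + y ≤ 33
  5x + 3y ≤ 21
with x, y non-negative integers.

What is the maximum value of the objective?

28

Relaxing integrality, the LP optimum is 29.40 at (x,y) = (4.2, 0), which is not an integer point.
(x,y)=(4,0): 6·4+1·0=24≤33, 5·4+3·0=20≤21, objective 28.
(x,y)=(3,1): 6·3+1·1=19≤33, 5·3+3·1=18≤21, objective 23.
(x,y)=(3,0): 6·3+1·0=18≤33, 5·3+3·0=15≤21, objective 21.
The best lattice point is (4,0), giving 28.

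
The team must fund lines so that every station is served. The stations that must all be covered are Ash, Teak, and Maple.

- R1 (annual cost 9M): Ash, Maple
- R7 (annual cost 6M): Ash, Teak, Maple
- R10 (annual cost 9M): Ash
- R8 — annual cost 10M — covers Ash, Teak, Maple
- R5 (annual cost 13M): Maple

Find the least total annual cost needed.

R7 alone covers Ash, Teak, Maple — every station.
Total annual cost: 6.
No cover costs less than 6.

6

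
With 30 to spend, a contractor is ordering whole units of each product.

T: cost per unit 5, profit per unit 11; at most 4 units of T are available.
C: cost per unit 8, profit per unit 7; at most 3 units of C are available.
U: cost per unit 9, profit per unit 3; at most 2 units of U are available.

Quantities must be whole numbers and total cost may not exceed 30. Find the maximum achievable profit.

This is a bounded integer knapsack.
4×T and 1×U: cost 29 ≤ 30, profit 4·11 + 1·3 = 47.
4×T and 1×C: cost 28 ≤ 30, profit 4·11 + 1·7 = 51.
Best is 51.

51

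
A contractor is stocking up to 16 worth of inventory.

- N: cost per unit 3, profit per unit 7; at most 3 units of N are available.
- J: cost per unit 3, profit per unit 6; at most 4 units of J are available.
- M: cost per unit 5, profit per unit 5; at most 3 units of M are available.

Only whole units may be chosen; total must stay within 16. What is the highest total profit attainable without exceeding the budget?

33

Take 3×N and 2×J: cost 15 ≤ 16, profit 3·7 + 2·6 = 33.
N has the best ratio (7/3) and is taken to its limit of 3; remaining capacity is filled optimally with the others.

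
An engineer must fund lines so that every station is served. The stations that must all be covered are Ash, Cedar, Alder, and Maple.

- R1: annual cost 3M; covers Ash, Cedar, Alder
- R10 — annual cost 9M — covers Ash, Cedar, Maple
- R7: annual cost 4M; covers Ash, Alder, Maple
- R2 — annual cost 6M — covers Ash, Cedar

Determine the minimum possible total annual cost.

Choose R1 and R7: together they cover Ash, Cedar, Alder, Maple — every station.
Total annual cost: 3 + 4 = 7.

7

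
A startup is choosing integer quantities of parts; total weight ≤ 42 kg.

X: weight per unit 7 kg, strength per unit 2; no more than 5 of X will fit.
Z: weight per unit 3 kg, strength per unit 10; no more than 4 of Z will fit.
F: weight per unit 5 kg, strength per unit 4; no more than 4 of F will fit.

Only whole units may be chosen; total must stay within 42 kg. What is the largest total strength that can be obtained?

58

This is a bounded integer knapsack.
4×Z and 4×F: weight 32 ≤ 42, strength 4·10 + 4·4 = 56.
1×X, 4×Z, and 4×F: weight 39 ≤ 42, strength 1·2 + 4·10 + 4·4 = 58.
Best is 58.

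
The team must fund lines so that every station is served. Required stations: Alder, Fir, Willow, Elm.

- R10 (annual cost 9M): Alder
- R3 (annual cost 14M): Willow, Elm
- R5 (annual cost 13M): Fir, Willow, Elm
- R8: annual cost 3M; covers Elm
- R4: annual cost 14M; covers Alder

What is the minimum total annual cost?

This is an integer covering problem.
The greedy cost-per-new-station heuristic would pick R8, R5, and R10 for 25, but a cheaper cover exists.
Choose R10 and R5: together they cover Alder, Fir, Willow, Elm — every station.
Total annual cost: 9 + 13 = 22.
No cover costs less than 22.

22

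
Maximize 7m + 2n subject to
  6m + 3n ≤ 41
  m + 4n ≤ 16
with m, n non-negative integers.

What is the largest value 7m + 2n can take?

The continuous relaxation peaks at (6.83, 0) with value 47.83; rounding to a feasible lattice point costs some objective.
(m,n)=(6,1): 6·6+3·1=39≤41, 1·6+4·1=10≤16, objective 44.
(m,n)=(6,0): 6·6+3·0=36≤41, 1·6+4·0=6≤16, objective 42.
Maximum is 44 at (m,n)=(6,1).

44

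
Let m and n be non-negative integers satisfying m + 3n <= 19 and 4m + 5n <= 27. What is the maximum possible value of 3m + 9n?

45

The continuous relaxation peaks at (0, 5.4) with value 48.60; rounding to a feasible lattice point costs some objective.
(m,n)=(0,5): 1·0+3·5=15≤19, 4·0+5·5=25≤27, objective 45.
(m,n)=(1,4): 1·1+3·4=13≤19, 4·1+5·4=24≤27, objective 39.
(m,n)=(0,4): 1·0+3·4=12≤19, 4·0+5·4=20≤27, objective 36.
Maximum is 45 at (m,n)=(0,5).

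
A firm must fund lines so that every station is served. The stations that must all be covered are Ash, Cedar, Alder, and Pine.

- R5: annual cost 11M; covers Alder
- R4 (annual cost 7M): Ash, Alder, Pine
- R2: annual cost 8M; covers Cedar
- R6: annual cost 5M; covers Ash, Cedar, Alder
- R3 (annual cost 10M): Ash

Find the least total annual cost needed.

Choose R4 and R6: together they cover Ash, Cedar, Alder, Pine — every station.
Total annual cost: 7 + 5 = 12.

12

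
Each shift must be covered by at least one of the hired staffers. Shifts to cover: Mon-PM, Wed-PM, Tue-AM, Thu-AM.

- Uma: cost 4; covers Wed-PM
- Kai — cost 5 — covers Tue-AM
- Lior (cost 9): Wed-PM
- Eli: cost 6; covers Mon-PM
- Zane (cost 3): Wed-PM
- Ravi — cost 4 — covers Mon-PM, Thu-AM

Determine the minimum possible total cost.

12

Choose Kai, Zane, and Ravi: together they cover Mon-PM, Wed-PM, Tue-AM, Thu-AM — every shift.
Total cost: 5 + 3 + 4 = 12.
No cover costs less than 12.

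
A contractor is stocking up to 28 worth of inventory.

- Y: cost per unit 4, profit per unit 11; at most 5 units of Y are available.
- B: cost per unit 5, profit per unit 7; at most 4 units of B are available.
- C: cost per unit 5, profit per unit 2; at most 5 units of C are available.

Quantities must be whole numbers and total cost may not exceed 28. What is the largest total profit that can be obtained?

5×Y and 1×B: cost 25 ≤ 28, profit 5·11 + 1·7 = 62.
4×Y and 2×B: cost 26 ≤ 28, profit 4·11 + 2·7 = 58.
Best is 62.

62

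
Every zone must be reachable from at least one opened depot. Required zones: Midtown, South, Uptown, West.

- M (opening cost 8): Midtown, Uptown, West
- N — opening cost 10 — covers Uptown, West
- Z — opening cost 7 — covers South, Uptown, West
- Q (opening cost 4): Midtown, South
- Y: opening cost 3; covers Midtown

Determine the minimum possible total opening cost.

This is a weighted set-cover instance.
The greedy cost-per-new-zone heuristic would pick Q and Z for 11, but a cheaper cover exists.
Choose Z and Y: together they cover Midtown, South, Uptown, West — every zone.
Total opening cost: 7 + 3 = 10.
No cover costs less than 10.

10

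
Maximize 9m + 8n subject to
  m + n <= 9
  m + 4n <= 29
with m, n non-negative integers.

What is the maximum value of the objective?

(m,n)=(9,0): 1·9+1·0=9≤9, 1·9+4·0=9≤29, objective 81.
(m,n)=(8,1): 1·8+1·1=9≤9, 1·8+4·1=12≤29, objective 80.
Maximum is 81 at (m,n)=(9,0).

81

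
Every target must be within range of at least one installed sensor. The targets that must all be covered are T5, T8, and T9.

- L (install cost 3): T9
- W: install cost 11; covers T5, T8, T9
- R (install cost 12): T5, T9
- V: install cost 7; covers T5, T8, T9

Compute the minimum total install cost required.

7

V alone covers T5, T8, T9 — every target.
Total install cost: 7.
No cover costs less than 7.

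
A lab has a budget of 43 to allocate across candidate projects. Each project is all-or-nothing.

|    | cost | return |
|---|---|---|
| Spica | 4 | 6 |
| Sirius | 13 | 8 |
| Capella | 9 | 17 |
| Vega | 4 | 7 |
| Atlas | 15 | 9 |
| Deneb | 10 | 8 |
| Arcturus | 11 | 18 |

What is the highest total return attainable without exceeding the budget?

Allowing fractional choices, the relaxed optimum would be about 59.1, but projects are indivisible.
Spica + Capella + Vega + Atlas + Arcturus: cost 4 + 9 + 4 + 15 + 11 = 43 ≤ 43, return 6 + 17 + 7 + 9 + 18 = 57.
Spica + Capella + Vega + Deneb + Arcturus: cost 4 + 9 + 4 + 10 + 11 = 38 ≤ 43, return 6 + 17 + 7 + 8 + 18 = 56.
Spica + Sirius + Capella + Vega + Arcturus: cost 4 + 13 + 9 + 4 + 11 = 41 ≤ 43, return 6 + 8 + 17 + 7 + 18 = 56.
Best is Spica, Capella, Vega, Atlas, and Arcturus with total return 57.

57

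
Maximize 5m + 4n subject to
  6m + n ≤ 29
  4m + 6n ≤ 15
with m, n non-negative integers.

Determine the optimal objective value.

15

(m,n)=(3,0): 6·3+1·0=18≤29, 4·3+6·0=12≤15, objective 15.
(m,n)=(2,1): 6·2+1·1=13≤29, 4·2+6·1=14≤15, objective 14.
(m,n)=(2,0): 6·2+1·0=12≤29, 4·2+6·0=8≤15, objective 10.
Maximum is 15 at (m,n)=(3,0).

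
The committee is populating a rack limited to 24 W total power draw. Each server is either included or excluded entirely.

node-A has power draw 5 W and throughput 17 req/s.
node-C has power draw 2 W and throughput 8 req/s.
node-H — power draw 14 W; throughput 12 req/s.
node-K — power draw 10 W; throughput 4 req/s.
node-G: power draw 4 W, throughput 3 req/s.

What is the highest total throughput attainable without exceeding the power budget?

Allowing fractional choices, the relaxed optimum would be about 39.2, but servers are indivisible.
node-A + node-C + node-K + node-G: power draw 5 + 2 + 10 + 4 = 21 ≤ 24, throughput 17 + 8 + 4 + 3 = 32.
node-A + node-C + node-H: power draw 5 + 2 + 14 = 21 ≤ 24, throughput 17 + 8 + 12 = 37.
node-A + node-H + node-G: power draw 5 + 14 + 4 = 23 ≤ 24, throughput 17 + 12 + 3 = 32.
Best is node-A, node-C, and node-H with total throughput 37.

37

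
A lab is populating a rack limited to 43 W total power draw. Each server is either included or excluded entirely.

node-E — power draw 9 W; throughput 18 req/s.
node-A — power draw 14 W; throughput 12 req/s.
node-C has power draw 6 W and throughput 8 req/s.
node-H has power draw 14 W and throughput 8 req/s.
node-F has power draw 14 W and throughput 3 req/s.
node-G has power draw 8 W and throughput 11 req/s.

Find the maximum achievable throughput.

Treat it as a binary knapsack problem.
Allowing fractional choices, the relaxed optimum would be about 52.4, but servers are indivisible.
node-E + node-A + node-C + node-G: power draw 9 + 14 + 6 + 8 = 37 ≤ 43, throughput 18 + 12 + 8 + 11 = 49.
node-E + node-A + node-C + node-H: power draw 9 + 14 + 6 + 14 = 43 ≤ 43, throughput 18 + 12 + 8 + 8 = 46.
node-E + node-C + node-H + node-G: power draw 9 + 6 + 14 + 8 = 37 ≤ 43, throughput 18 + 8 + 8 + 11 = 45.
Best is node-E, node-A, node-C, and node-G with total throughput 49.

49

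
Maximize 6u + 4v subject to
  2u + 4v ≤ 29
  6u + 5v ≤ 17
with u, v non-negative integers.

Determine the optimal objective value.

(u,v)=(2,1) is feasible, giving 16.
(u,v)=(1,2) is feasible, giving 14.
(u,v)=(2,0) is feasible, giving 12.
Maximum is 16 at (u,v)=(2,1).

16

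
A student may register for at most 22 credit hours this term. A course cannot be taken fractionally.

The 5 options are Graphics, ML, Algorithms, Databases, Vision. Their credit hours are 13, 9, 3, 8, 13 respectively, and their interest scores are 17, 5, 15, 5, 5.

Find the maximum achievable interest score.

32

Allowing fractional choices, the relaxed optimum would be about 35.8, but courses are indivisible.
Graphics + Databases: credit hours 13 + 8 = 21 ≤ 22, interest score 17 + 5 = 22.
Graphics + Algorithms: credit hours 13 + 3 = 16 ≤ 22, interest score 17 + 15 = 32.
ML + Algorithms + Databases: credit hours 9 + 3 + 8 = 20 ≤ 22, interest score 5 + 15 + 5 = 25.
Best is Graphics and Algorithms with total interest score 32.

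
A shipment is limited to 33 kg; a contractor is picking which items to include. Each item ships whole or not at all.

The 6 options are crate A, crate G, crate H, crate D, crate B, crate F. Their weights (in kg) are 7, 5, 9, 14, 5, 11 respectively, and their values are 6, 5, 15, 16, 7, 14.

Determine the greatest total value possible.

43

Treat it as a binary knapsack problem.
Take crate G, crate H, crate D, and crate B: weight 5 + 9 + 14 + 5 = 33 ≤ 33, value 5 + 15 + 16 + 7 = 43.
No other feasible combination does better.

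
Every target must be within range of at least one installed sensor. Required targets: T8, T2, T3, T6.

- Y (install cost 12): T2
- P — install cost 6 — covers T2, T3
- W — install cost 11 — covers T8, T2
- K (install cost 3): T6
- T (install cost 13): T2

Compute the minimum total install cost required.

20

Choose P, W, and K: together they cover T8, T2, T3, T6 — every target.
Total install cost: 6 + 11 + 3 = 20.
No cover costs less than 20.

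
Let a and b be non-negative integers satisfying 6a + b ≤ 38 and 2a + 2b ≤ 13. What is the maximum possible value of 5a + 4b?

30

(a,b)=(6,0): 6·6+1·0=36≤38, 2·6+2·0=12≤13, objective 30.
(a,b)=(5,1): 6·5+1·1=31≤38, 2·5+2·1=12≤13, objective 29.
No feasible integer point exceeds 30.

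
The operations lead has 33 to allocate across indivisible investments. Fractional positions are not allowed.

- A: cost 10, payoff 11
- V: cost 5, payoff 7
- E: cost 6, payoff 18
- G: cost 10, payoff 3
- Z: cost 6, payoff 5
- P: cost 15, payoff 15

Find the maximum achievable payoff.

45

Allowing fractional choices, the relaxed optimum would be about 48.0, but investments are indivisible.
A + V + E + Z: cost 10 + 5 + 6 + 6 = 27 ≤ 33, payoff 11 + 7 + 18 + 5 = 41.
V + E + Z + P: cost 5 + 6 + 6 + 15 = 32 ≤ 33, payoff 7 + 18 + 5 + 15 = 45.
A + E + P: cost 10 + 6 + 15 = 31 ≤ 33, payoff 11 + 18 + 15 = 44.
Best is V, E, Z, and P with total payoff 45.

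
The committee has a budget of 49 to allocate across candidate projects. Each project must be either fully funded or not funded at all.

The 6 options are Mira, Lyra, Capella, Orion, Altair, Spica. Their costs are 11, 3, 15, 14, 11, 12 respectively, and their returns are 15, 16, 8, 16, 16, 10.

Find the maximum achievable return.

Take Mira, Lyra, Orion, and Altair: cost 11 + 3 + 14 + 11 = 39 ≤ 49, return 15 + 16 + 16 + 16 = 63.
No other feasible combination does better.

63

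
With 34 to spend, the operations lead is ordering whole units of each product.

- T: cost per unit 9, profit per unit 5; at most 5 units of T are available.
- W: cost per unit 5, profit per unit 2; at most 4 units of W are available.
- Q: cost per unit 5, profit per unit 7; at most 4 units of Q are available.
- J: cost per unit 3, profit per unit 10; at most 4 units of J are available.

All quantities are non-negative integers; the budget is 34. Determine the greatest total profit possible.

This is a bounded integer knapsack.
4×Q and 4×J: cost 32 ≤ 34, profit 4·7 + 4·10 = 68.
1×W, 3×Q, and 4×J: cost 32 ≤ 34, profit 1·2 + 3·7 + 4·10 = 63.
Best is 68.

68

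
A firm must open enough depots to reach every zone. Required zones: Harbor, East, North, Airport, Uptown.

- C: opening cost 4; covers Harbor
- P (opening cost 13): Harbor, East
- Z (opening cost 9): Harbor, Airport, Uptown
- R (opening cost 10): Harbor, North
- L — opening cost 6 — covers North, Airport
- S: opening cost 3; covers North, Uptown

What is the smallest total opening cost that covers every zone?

This is a weighted set-cover instance.
The greedy cost-per-new-zone heuristic would pick S, C, L, and P for 26, but a cheaper cover exists.
Choose P, L, and S: together they cover Harbor, East, North, Airport, Uptown — every zone.
Total opening cost: 13 + 6 + 3 = 22.
No cover costs less than 22.

22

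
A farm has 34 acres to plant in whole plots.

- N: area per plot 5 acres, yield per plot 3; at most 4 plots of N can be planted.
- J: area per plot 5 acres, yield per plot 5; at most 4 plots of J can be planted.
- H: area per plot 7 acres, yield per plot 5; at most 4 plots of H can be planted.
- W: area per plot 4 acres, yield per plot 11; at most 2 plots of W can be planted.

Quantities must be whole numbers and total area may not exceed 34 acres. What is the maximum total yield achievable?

45

1×N, 4×J, and 2×W: area 33 ≤ 34, yield 1·3 + 4·5 + 2·11 = 45.
2×N, 3×J, and 2×W: area 33 ≤ 34, yield 2·3 + 3·5 + 2·11 = 43.
Best is 45.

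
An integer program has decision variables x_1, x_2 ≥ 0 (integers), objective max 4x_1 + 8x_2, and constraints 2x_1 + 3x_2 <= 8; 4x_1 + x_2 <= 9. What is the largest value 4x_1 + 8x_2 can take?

(x_1,x_2)=(1,2): 2·1+3·2=8≤8, 4·1+1·2=6≤9, objective 20.
(x_1,x_2)=(2,1): 2·2+3·1=7≤8, 4·2+1·1=9≤9, objective 16.
No feasible integer point exceeds 20.

20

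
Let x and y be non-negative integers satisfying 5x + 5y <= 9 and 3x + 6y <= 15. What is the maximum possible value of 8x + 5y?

8

The continuous relaxation peaks at (1.8, 0) with value 14.40; rounding to a feasible lattice point costs some objective.
(x,y)=(1,0): 5·1+5·0=5≤9, 3·1+6·0=3≤15, objective 8.
(x,y)=(0,1): 5·0+5·1=5≤9, 3·0+6·1=6≤15, objective 5.
(x,y)=(0,0): 5·0+5·0=0≤9, 3·0+6·0=0≤15, objective 0.
No feasible integer point exceeds 8.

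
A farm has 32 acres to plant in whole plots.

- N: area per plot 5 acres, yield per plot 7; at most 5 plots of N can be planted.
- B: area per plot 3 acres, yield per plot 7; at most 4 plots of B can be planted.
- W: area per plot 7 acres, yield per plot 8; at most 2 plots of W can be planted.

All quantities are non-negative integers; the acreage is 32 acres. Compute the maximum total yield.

56

B has the best ratio (7/3); taking only B gives at most 4×7 = 28 (stopped by the supply cap of 4).
Mixing does better — 4×N and 4×B: area 32 ≤ 32, yield 4·7 + 4·7 = 56.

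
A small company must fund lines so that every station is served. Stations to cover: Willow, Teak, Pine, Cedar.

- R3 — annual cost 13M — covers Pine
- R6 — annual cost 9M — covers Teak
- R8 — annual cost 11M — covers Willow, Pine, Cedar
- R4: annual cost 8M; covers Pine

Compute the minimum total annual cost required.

20

Choose R6 and R8: together they cover Willow, Teak, Pine, Cedar — every station.
Total annual cost: 9 + 11 = 20.
No cover costs less than 20.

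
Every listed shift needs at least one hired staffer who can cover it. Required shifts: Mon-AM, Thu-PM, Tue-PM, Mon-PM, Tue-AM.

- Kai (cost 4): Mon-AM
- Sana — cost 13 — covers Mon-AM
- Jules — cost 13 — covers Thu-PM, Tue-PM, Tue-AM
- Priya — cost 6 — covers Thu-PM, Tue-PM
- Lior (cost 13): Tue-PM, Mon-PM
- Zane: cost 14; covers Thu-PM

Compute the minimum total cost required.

30

The greedy cost-per-new-shift heuristic would pick Priya, Kai, Jules, and Lior for 36, but a cheaper cover exists.
Choose Kai, Jules, and Lior: together they cover Mon-AM, Thu-PM, Tue-PM, Mon-PM, Tue-AM — every shift.
Total cost: 4 + 13 + 13 = 30.
No cover costs less than 30.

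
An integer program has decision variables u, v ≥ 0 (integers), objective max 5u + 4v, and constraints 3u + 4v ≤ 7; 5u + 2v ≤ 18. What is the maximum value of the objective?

(u,v)=(2,0) is feasible, giving 10.
(u,v)=(1,1) is feasible, giving 9.
(u,v)=(1,0) is feasible, giving 5.
The best lattice point is (2,0), giving 10.

10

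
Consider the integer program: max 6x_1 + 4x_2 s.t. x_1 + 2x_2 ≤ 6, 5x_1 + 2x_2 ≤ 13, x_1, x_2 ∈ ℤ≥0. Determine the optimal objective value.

(x_1,x_2)=(2,1) is feasible, giving 16.
(x_1,x_2)=(1,2) is feasible, giving 14.
(x_1,x_2)=(0,3) is feasible, giving 12.
(x_1,x_2)=(2,0) is feasible, giving 12.
The best lattice point is (2,1), giving 16.

16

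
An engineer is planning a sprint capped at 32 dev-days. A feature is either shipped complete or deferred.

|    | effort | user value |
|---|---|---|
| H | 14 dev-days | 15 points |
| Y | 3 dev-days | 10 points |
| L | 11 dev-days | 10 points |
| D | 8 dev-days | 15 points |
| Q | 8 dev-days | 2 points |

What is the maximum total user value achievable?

This is an integer program with binary decision variables.
Take H, Y, and D: effort 14 + 3 + 8 = 25 ≤ 32, user value 15 + 10 + 15 = 40.
No other feasible combination does better.

40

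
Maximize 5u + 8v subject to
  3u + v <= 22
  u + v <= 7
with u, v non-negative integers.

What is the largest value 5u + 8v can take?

56

(u,v)=(0,7): 3·0+1·7=7≤22, 1·0+1·7=7≤7, objective 56.
(u,v)=(1,6): 3·1+1·6=9≤22, 1·1+1·6=7≤7, objective 53.
(u,v)=(0,6): 3·0+1·6=6≤22, 1·0+1·6=6≤7, objective 48.
No feasible integer point exceeds 56.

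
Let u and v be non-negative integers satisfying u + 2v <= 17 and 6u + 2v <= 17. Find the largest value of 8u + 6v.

48

The continuous relaxation peaks at (0, 8.5) with value 51.00; rounding to a feasible lattice point costs some objective.
(u,v)=(0,8): 1·0+2·8=16≤17, 6·0+2·8=16≤17, objective 48.
(u,v)=(0,7): 1·0+2·7=14≤17, 6·0+2·7=14≤17, objective 42.
Maximum is 48 at (u,v)=(0,8).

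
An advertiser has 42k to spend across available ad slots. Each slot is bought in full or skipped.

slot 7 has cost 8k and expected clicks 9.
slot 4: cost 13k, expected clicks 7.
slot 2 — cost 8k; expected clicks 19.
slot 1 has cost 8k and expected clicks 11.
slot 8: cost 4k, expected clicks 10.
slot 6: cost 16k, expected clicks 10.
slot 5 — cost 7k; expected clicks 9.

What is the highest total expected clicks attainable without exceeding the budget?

Allowing fractional choices, the relaxed optimum would be about 62.4, but ad slots are indivisible.
slot 7 + slot 4 + slot 2 + slot 1 + slot 8: cost 8 + 13 + 8 + 8 + 4 = 41 ≤ 42, expected clicks 9 + 7 + 19 + 11 + 10 = 56.
slot 7 + slot 2 + slot 1 + slot 8 + slot 5: cost 8 + 8 + 8 + 4 + 7 = 35 ≤ 42, expected clicks 9 + 19 + 11 + 10 + 9 = 58.
slot 4 + slot 2 + slot 1 + slot 8 + slot 5: cost 13 + 8 + 8 + 4 + 7 = 40 ≤ 42, expected clicks 7 + 19 + 11 + 10 + 9 = 56.
Best is slot 7, slot 2, slot 1, slot 8, and slot 5 with total expected clicks 58.

58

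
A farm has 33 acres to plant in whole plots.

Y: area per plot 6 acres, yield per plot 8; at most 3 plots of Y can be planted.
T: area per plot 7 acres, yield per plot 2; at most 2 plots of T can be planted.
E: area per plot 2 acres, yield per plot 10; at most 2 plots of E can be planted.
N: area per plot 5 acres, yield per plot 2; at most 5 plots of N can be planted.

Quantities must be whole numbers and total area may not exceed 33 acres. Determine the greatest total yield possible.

E has the best ratio (10/2); taking only E gives at most 2×10 = 20 (stopped by the supply cap of 2).
Mixing does better — 3×Y, 2×E, and 2×N: area 32 ≤ 33, yield 3·8 + 2·10 + 2·2 = 48.

48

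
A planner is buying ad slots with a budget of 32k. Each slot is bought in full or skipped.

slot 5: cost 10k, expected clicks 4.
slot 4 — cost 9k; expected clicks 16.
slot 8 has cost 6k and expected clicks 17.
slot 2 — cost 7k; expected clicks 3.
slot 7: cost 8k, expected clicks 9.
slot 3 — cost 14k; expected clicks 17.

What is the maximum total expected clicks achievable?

50

This is an integer program with binary decision variables.
Take slot 4, slot 8, and slot 3: cost 9 + 6 + 14 = 29 ≤ 32, expected clicks 16 + 17 + 17 = 50.
No other feasible combination does better.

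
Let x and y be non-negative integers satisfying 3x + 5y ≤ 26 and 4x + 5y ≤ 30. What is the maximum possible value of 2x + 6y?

(x,y)=(0,5): 3·0+5·5=25≤26, 4·0+5·5=25≤30, objective 30.
(x,y)=(1,4): 3·1+5·4=23≤26, 4·1+5·4=24≤30, objective 26.
(x,y)=(0,4): 3·0+5·4=20≤26, 4·0+5·4=20≤30, objective 24.
The best lattice point is (0,5), giving 30.

30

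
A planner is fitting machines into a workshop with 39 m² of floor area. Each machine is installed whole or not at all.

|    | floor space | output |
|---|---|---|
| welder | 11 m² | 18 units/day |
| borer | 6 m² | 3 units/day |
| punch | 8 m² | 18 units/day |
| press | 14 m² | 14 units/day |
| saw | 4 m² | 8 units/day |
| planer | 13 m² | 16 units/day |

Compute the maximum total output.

60

This is a 0-1 knapsack instance.
Take welder, punch, saw, and planer: floor space 11 + 8 + 4 + 13 = 36 ≤ 39, output 18 + 18 + 8 + 16 = 60.
No other feasible combination does better.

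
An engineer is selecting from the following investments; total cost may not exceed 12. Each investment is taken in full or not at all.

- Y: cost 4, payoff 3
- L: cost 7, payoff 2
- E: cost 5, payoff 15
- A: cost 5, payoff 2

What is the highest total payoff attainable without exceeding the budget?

Treat it as a binary knapsack problem.
Y + E: cost 4 + 5 = 9 ≤ 12, payoff 3 + 15 = 18.
E + A: cost 5 + 5 = 10 ≤ 12, payoff 15 + 2 = 17.
L + E: cost 7 + 5 = 12 ≤ 12, payoff 2 + 15 = 17.
Best is Y and E with total payoff 18.

18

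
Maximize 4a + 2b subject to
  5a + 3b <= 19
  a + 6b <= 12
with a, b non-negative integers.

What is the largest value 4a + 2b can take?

14

Relaxing integrality, the LP optimum is 15.20 at (a,b) = (3.8, 0), which is not an integer point.
(a,b)=(3,1) is feasible, giving 14.
(a,b)=(3,0) is feasible, giving 12.
(a,b)=(2,1) is feasible, giving 10.
(a,b)=(2,0) is feasible, giving 8.
No feasible integer point exceeds 14.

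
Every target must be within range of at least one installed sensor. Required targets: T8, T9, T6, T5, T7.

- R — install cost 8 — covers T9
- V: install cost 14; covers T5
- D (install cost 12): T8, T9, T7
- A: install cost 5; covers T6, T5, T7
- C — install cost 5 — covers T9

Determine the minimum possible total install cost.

This is an integer covering problem.
The greedy cost-per-new-target heuristic would pick A, C, and D for 22, but a cheaper cover exists.
Choose D and A: together they cover T8, T9, T6, T5, T7 — every target.
Total install cost: 12 + 5 = 17.
No cover costs less than 17.

17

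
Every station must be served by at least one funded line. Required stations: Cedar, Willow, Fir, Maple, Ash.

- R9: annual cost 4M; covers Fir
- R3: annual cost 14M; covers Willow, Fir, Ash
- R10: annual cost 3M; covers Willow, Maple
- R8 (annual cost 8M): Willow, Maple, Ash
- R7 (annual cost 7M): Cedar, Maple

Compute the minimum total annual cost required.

This is a weighted set-cover instance.
Choose R9, R8, and R7: together they cover Cedar, Willow, Fir, Maple, Ash — every station.
Total annual cost: 4 + 8 + 7 = 19.

19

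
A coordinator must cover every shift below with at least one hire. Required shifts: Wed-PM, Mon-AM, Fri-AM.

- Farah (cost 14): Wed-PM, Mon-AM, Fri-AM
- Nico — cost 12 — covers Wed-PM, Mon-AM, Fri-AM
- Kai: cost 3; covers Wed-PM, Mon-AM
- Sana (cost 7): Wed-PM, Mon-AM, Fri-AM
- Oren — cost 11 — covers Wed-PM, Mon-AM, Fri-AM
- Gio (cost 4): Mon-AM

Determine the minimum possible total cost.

This is an integer covering problem.
Sana alone covers Wed-PM, Mon-AM, Fri-AM — every shift.
Total cost: 7.

7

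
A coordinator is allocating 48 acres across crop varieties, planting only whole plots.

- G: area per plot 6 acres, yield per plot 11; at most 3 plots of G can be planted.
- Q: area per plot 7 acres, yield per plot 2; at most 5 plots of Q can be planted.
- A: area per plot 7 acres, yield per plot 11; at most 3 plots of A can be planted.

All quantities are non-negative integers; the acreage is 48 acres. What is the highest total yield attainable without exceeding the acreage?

3×G, 1×Q, and 3×A: area 46 ≤ 48, yield 3·11 + 1·2 + 3·11 = 68.
3×G and 3×A: area 39 ≤ 48, yield 3·11 + 3·11 = 66.
Best is 68.

68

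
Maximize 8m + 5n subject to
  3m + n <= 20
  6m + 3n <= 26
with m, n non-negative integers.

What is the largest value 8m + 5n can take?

Relaxing integrality, the LP optimum is 43.33 at (m,n) = (0, 8.67), which is not an integer point.
(m,n)=(0,8): 3·0+1·8=8≤20, 6·0+3·8=24≤26, objective 40.
(m,n)=(0,7): 3·0+1·7=7≤20, 6·0+3·7=21≤26, objective 35.
No feasible integer point exceeds 40.

40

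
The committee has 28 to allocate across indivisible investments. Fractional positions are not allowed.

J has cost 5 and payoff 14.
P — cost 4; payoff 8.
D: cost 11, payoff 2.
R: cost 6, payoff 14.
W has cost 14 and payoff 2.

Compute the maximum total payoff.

Treat it as a binary knapsack problem.
Allowing fractional choices, the relaxed optimum would be about 38.3, but investments are indivisible.
J + P + R: cost 5 + 4 + 6 = 15 ≤ 28, payoff 14 + 8 + 14 = 36.
J + D + R: cost 5 + 11 + 6 = 22 ≤ 28, payoff 14 + 2 + 14 = 30.
J + P + D + R: cost 5 + 4 + 11 + 6 = 26 ≤ 28, payoff 14 + 8 + 2 + 14 = 38.
Best is J, P, D, and R with total payoff 38.

38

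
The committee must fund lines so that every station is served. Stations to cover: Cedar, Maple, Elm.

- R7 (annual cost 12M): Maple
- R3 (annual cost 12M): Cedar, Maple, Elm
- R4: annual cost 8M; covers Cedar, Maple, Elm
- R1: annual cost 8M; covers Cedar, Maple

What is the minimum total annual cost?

8

R4 alone covers Cedar, Maple, Elm — every station.
Total annual cost: 8.
No cover costs less than 8.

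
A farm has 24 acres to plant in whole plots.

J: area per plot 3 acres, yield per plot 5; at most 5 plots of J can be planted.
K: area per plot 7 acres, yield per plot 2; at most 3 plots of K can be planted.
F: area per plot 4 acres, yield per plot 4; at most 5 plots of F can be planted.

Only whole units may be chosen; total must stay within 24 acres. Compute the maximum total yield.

This is a bounded integer knapsack.
4×J and 3×F: area 24 ≤ 24, yield 4·5 + 3·4 = 32.
5×J and 2×F: area 23 ≤ 24, yield 5·5 + 2·4 = 33.
Best is 33.

33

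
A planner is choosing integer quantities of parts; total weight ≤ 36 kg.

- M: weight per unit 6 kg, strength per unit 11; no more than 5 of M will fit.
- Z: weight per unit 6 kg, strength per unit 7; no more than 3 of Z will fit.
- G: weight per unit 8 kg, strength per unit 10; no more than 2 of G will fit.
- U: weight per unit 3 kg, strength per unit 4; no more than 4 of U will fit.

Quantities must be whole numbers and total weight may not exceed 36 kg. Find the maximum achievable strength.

63

This is a bounded integer knapsack.
Take 5×M and 2×U: weight 36 ≤ 36, strength 5·11 + 2·4 = 63.
M has the best ratio (11/6) and is taken to its limit of 5; remaining capacity is filled optimally with the others.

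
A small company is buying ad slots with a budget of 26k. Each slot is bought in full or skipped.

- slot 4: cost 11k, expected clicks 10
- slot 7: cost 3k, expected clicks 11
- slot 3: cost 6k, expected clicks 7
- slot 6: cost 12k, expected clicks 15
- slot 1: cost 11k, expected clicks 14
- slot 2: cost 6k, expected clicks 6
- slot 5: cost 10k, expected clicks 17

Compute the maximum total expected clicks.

slot 7 + slot 1 + slot 5: cost 3 + 11 + 10 = 24 ≤ 26, expected clicks 11 + 14 + 17 = 42.
slot 7 + slot 6 + slot 5: cost 3 + 12 + 10 = 25 ≤ 26, expected clicks 11 + 15 + 17 = 43.
Best is slot 7, slot 6, and slot 5 with total expected clicks 43.

43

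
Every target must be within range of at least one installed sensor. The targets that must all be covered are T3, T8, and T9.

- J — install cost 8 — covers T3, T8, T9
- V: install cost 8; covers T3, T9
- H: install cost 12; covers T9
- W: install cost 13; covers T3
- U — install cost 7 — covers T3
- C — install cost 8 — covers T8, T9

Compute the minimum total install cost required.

J alone covers T3, T8, T9 — every target.
Total install cost: 8.
No cover costs less than 8.

8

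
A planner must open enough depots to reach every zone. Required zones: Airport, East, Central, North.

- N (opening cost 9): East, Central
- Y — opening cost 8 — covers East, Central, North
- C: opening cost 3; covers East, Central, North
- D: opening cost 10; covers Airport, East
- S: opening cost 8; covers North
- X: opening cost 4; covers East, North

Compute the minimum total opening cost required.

13

Choose C and D: together they cover Airport, East, Central, North — every zone.
Total opening cost: 3 + 10 = 13.
No cover costs less than 13.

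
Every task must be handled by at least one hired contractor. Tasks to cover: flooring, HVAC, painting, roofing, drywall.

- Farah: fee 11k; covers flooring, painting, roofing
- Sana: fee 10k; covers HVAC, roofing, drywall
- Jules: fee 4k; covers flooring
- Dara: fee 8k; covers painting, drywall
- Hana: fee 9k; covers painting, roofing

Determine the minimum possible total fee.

This is a weighted set-cover instance.
The greedy cost-per-new-task heuristic would pick Sana, Jules, and Dara for 22, but a cheaper cover exists.
Choose Farah and Sana: together they cover flooring, HVAC, painting, roofing, drywall — every task.
Total fee: 11 + 10 = 21.
No cover costs less than 21.

21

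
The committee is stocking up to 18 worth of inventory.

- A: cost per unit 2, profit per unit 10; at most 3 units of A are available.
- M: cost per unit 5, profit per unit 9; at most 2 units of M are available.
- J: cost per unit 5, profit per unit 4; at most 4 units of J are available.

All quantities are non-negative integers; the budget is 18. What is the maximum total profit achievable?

48

Take 3×A and 2×M: cost 16 ≤ 18, profit 3·10 + 2·9 = 48.
A has the best ratio (10/2) and is taken to its limit of 3; remaining capacity is filled optimally with the others.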